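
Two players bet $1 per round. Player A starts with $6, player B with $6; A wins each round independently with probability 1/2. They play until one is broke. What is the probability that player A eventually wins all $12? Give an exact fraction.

1/2

With a fair step, P(i) = ½P(i−1) + ½P(i+1) with P(0)=0, P(12)=1 has the linear solution P(i) = i/12.
P(6) = 6/12 = 1/2.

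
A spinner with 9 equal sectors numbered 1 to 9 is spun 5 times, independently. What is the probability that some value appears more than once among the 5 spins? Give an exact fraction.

1627/2187

P(all 5 different) = 9/9 · 8/9 · ··· · 5/9 = 560/2187.
P(at least two equal) = 1 − 560/2187 = 1627/2187.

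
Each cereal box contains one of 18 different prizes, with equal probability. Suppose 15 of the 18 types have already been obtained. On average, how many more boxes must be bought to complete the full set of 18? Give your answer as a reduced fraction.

Starting from 15 distinct types, each trial gives a new one with probability (18−i)/18 when i types are held, so the wait for the next new type is 18/(18−i).
E = 18/3 + 18/2 + 18/1 = 33.

33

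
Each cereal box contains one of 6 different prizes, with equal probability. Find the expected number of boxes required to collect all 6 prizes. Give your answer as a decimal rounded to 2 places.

After i distinct types are collected, each trial gives a new one with probability (6−i)/6, so the expected wait for the next new type is 6/(6−i).
E = 6/6 + 6/5 + 6/4 + 6/3 + 6/2 + 6/1 = 147/10 ≈ 14.70.

14.70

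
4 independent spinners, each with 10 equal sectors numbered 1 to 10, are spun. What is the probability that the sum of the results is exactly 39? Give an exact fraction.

There are 10^4 = 10000 equally likely outcomes.
The number of ordered 4-tuples from {1,…,10} summing to 39 is 4.
P(sum = 39) = 4/10000 = 1/2500.

1/2500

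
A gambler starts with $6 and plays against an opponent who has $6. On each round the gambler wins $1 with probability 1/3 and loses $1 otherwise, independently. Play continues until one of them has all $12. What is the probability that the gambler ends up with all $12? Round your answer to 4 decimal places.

0.0154

Let r = q/p = (2/3)/(1/3) = 2. The recurrence P(i) = p·P(i+1) + q·P(i−1) with P(0)=0, P(12)=1 gives P(i) = (1 − r^i)/(1 − r^12).
P(6) = (1 − (2)^6) / (1 − (2)^12) = 1/65 ≈ 0.0154.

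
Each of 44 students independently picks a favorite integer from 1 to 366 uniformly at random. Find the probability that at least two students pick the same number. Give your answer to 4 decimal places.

It's easier to compute the probability that all 44 are distinct.
P(all distinct) = 366/366 · 365/366 · ··· · 323/366 ≈ 0.0676.
So the probability of at least one match is 1 − 0.0676 = 0.9324.

0.9324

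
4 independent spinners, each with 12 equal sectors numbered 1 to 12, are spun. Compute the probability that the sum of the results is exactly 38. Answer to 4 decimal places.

0.0138

There are 12^4 = 20736 equally likely outcomes.
The number of ordered 4-tuples from {1,…,12} summing to 38 is 286.
P(sum = 38) = 286/20736 = 143/10368 ≈ 0.0138.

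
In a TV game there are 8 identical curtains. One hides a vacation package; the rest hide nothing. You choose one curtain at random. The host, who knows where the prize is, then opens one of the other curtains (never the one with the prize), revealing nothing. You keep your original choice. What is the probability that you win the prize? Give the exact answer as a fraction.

1/8

The host can always open an empty curtain regardless of your choice, so this gives no information about your original curtain.
P(win by staying) = 1/8.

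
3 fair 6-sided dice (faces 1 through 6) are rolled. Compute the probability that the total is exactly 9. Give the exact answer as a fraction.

There are 6^3 = 216 equally likely outcomes.
The number of ordered 3-tuples from {1,…,6} summing to 9 is 25.
P(sum = 9) = 25/216.

25/216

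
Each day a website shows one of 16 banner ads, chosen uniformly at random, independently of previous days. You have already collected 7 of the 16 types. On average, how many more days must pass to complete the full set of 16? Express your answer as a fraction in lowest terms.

14258/315

Starting from 7 distinct types, each trial gives a new one with probability (16−i)/16 when i types are held, so the wait for the next new type is 16/(16−i).
E = 16/9 + 16/8 + 16/7 + 16/6 + 16/5 + 16/4 + 16/3 + 16/2 + 16/1 = 14258/315.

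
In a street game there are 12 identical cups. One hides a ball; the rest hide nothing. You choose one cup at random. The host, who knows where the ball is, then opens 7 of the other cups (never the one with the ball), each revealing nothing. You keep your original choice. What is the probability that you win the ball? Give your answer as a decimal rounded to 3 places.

The host can always open 7 empty cups regardless of your choice, so the reveals give no information about your original cup.
P(win by staying) = 1/12 ≈ 0.083.

0.083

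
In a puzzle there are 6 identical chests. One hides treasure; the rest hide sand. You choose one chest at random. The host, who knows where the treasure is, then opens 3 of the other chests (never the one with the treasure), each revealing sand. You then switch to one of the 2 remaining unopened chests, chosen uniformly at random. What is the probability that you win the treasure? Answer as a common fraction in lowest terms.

5/12

Your original chest holds the treasure with probability 1/6, so the other 5 collectively hold it with probability 5/6.
The host can always find 3 empty chests to open, so the reveals don't change that 5/6; it is now spread over the 2 remaining unopened chests.
P(win by switching) = (5/6) · (1/2) = 5/12.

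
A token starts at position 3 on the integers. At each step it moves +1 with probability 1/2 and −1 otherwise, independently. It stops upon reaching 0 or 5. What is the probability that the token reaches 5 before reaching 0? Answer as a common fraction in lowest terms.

With a fair step, P(i) = ½P(i−1) + ½P(i+1) with P(0)=0, P(5)=1 has the linear solution P(i) = i/5.
P(3) = 3/5.

3/5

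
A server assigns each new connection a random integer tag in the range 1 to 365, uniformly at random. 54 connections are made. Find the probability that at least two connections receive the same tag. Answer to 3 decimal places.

It's easier to compute the probability that all 54 are distinct.
P(all distinct) = 365/365 · 364/365 · ··· · 312/365 ≈ 0.016.
So the probability of at least one match is 1 − 0.016 = 0.984.

0.984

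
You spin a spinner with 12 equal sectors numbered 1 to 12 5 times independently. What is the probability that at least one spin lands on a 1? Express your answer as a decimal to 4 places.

P(no spin lands on a 1) = (11/12)^5 ≈ 0.6472.
P(at least one) = 1 − 0.6472 = 0.3528.

0.3528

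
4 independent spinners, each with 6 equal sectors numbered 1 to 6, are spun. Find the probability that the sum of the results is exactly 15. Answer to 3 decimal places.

0.108

There are 6^4 = 1296 equally likely outcomes.
The number of ordered 4-tuples from {1,…,6} summing to 15 is 140.
P(sum = 15) = 140/1296 = 35/324 ≈ 0.108.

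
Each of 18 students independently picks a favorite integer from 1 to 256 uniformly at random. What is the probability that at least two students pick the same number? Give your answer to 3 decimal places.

It's easier to compute the probability that all 18 are distinct.
P(all distinct) = 256/256 · 255/256 · ··· · 239/256 ≈ 0.542.
So the probability of at least one match is 1 − 0.542 = 0.458.

0.458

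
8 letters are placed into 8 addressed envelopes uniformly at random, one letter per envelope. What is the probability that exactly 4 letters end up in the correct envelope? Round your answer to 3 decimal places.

0.016

Choose which 4 of the 8 are fixed: C(8,4) = 70 ways.
The remaining 4 must have no fixed point: D(4) = 9.
P = 70·9/40320 = 1/64 ≈ 0.016.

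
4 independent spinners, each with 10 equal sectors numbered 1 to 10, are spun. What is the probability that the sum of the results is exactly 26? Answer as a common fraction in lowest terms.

There are 10^4 = 10000 equally likely outcomes.
The number of ordered 4-tuples from {1,…,10} summing to 26 is 540.
P(sum = 26) = 540/10000 = 27/500.

27/500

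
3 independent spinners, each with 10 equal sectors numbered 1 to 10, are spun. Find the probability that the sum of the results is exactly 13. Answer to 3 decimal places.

0.063

There are 10^3 = 1000 equally likely outcomes.
The number of ordered 3-tuples from {1,…,10} summing to 13 is 63.
P(sum = 13) = 63/1000 ≈ 0.063.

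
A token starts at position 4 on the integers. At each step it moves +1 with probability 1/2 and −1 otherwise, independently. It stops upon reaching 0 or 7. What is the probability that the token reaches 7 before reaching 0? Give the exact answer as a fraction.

4/7

With a fair step, P(i) = ½P(i−1) + ½P(i+1) with P(0)=0, P(7)=1 has the linear solution P(i) = i/7.
P(4) = 4/7.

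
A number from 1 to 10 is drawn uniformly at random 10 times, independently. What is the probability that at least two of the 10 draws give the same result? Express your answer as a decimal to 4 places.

0.9996

P(all 10 different) = 10/10 · 9/10 · ··· · 1/10 ≈ 0.0004.
P(at least two equal) = 1 − 0.0004 = 0.9996.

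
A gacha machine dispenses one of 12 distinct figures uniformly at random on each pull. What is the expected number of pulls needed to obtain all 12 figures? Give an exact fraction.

86021/2310

After i distinct types are collected, each trial gives a new one with probability (12−i)/12, so the expected wait for the next new type is 12/(12−i).
E = 12/12 + 12/11 + 12/10 + 12/9 + 12/8 + 12/7 + 12/6 + 12/5 + 12/4 + 12/3 + 12/2 + 12/1 = 86021/2310.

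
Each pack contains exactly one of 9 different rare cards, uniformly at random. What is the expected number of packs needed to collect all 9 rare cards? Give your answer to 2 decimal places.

After i distinct types are collected, each trial gives a new one with probability (9−i)/9, so the expected wait for the next new type is 9/(9−i).
E = 9/9 + 9/8 + 9/7 + 9/6 + 9/5 + 9/4 + 9/3 + 9/2 + 9/1 = 7129/280 ≈ 25.46.

25.46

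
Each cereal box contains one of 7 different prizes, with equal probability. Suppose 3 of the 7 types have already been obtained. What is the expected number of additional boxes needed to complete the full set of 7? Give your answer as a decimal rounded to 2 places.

Starting from 3 distinct types, each trial gives a new one with probability (7−i)/7 when i types are held, so the wait for the next new type is 7/(7−i).
E = 7/4 + 7/3 + 7/2 + 7/1 = 175/12 ≈ 14.58.

14.58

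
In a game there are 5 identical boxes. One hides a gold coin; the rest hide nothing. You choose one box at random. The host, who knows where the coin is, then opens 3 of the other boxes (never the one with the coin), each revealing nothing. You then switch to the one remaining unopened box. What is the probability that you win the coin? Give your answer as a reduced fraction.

Your original box holds the coin with probability 1/5, so the other 4 collectively hold it with probability 4/5.
The host can always find 3 empty boxes to open, so the reveals don't change that 4/5; it is now spread over the 1 remaining unopened box.
P(win by switching) = (4/5) · (1/1) = 4/5.

4/5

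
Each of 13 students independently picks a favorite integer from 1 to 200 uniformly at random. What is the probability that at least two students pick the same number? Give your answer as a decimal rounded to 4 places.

It's easier to compute the probability that all 13 are distinct.
P(all distinct) = 200/200 · 199/200 · ··· · 188/200 ≈ 0.6714.
So the probability of at least one match is 1 − 0.6714 = 0.3286.

0.3286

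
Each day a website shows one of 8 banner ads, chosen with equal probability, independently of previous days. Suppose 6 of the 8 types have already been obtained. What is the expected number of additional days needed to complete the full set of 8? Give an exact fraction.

12

Starting from 6 distinct types, each trial gives a new one with probability (8−i)/8 when i types are held, so the wait for the next new type is 8/(8−i).
E = 8/2 + 8/1 = 12.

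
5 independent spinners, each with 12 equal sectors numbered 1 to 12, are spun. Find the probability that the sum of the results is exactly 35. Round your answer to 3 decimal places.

There are 12^5 = 248832 equally likely outcomes.
The number of ordered 5-tuples from {1,…,12} summing to 35 is 11901.
P(sum = 35) = 11901/248832 = 3967/82944 ≈ 0.048.

0.048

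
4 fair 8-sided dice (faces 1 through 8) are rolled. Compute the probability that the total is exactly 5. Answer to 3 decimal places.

0.001

There are 8^4 = 4096 equally likely outcomes.
The number of ordered 4-tuples from {1,…,8} summing to 5 is 4.
P(sum = 5) = 4/4096 = 1/1024 ≈ 0.001.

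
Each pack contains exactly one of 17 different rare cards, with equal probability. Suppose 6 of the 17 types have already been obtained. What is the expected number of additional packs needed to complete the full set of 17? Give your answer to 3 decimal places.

Starting from 6 distinct types, each trial gives a new one with probability (17−i)/17 when i types are held, so the wait for the next new type is 17/(17−i).
E = 17/11 + 17/10 + 17/9 + 17/8 + 17/7 + 17/6 + 17/5 + 17/4 + 17/3 + 17/2 + 17/1 = 1423087/27720 ≈ 51.338.

51.338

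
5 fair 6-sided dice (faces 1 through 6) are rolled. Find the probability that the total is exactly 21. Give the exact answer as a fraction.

There are 6^5 = 7776 equally likely outcomes.
The number of ordered 5-tuples from {1,…,6} summing to 21 is 540.
P(sum = 21) = 540/7776 = 5/72.

5/72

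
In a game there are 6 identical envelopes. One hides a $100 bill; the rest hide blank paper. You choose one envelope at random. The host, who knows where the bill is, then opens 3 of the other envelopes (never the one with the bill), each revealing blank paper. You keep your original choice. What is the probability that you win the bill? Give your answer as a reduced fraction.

The host can always open 3 empty envelopes regardless of your choice, so the reveals give no information about your original envelope.
P(win by staying) = 1/6.

1/6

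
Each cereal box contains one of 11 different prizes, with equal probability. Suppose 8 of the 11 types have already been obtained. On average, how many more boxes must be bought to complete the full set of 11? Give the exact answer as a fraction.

121/6

Starting from 8 distinct types, each trial gives a new one with probability (11−i)/11 when i types are held, so the wait for the next new type is 11/(11−i).
E = 11/3 + 11/2 + 11/1 = 121/6.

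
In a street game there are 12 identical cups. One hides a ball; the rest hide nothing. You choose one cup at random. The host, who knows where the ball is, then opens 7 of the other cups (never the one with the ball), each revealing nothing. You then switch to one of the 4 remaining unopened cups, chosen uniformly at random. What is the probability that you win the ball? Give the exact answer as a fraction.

11/48

Your original cup holds the ball with probability 1/12, so the other 11 collectively hold it with probability 11/12.
The host can always find 7 empty cups to open, so the reveals don't change that 11/12; it is now spread over the 4 remaining unopened cups.
P(win by switching) = (11/12) · (1/4) = 11/48.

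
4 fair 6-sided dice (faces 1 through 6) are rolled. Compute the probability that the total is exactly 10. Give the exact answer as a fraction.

5/81

There are 6^4 = 1296 equally likely outcomes.
The number of ordered 4-tuples from {1,…,6} summing to 10 is 80.
P(sum = 10) = 80/1296 = 5/81.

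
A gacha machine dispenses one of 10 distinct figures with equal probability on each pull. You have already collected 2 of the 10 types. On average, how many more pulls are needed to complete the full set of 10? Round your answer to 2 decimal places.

Starting from 2 distinct types, each trial gives a new one with probability (10−i)/10 when i types are held, so the wait for the next new type is 10/(10−i).
E = 10/8 + 10/7 + 10/6 + 10/5 + 10/4 + 10/3 + 10/2 + 10/1 = 761/28 ≈ 27.18.

27.18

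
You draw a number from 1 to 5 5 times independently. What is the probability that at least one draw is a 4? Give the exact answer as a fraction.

P(no draw is a 4) = (4/5)^5 = 1024/3125.
P(at least one) = 1 − 1024/3125 = 2101/3125.

2101/3125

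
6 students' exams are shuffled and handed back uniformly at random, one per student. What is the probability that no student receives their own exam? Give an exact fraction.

This is the derangement probability: permutations of 6 with no fixed point.
D(6) = 6! · (1 − 1/1! + 1/2! − ··· + (−1)^6/6!) = 265.
P = 265/720 = 53/144.

53/144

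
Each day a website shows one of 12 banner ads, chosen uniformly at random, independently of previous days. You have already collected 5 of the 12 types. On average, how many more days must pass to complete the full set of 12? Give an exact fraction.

Starting from 5 distinct types, each trial gives a new one with probability (12−i)/12 when i types are held, so the wait for the next new type is 12/(12−i).
E = 12/7 + 12/6 + 12/5 + 12/4 + 12/3 + 12/2 + 12/1 = 1089/35.

1089/35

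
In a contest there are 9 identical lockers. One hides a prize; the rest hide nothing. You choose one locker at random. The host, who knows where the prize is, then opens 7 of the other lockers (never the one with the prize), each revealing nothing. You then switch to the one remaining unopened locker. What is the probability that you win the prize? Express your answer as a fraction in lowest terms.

8/9

Your original locker holds the prize with probability 1/9, so the other 8 collectively hold it with probability 8/9.
The host can always find 7 empty lockers to open, so the reveals don't change that 8/9; it is now spread over the 1 remaining unopened locker.
P(win by switching) = (8/9) · (1/1) = 8/9.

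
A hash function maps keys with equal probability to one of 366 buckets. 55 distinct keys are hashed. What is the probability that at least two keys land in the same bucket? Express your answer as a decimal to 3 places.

0.986

It's easier to compute the probability that all 55 are distinct.
P(all distinct) = 366/366 · 365/366 · ··· · 312/366 ≈ 0.014.
So the probability of at least one match is 1 − 0.014 = 0.986.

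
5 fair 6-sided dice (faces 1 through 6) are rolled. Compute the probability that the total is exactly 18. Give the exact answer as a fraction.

65/648

There are 6^5 = 7776 equally likely outcomes.
The number of ordered 5-tuples from {1,…,6} summing to 18 is 780.
P(sum = 18) = 780/7776 = 65/648.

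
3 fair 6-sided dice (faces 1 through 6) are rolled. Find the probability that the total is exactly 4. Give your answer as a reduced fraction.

1/72

There are 6^3 = 216 equally likely outcomes.
The number of ordered 3-tuples from {1,…,6} summing to 4 is 3.
P(sum = 4) = 3/216 = 1/72.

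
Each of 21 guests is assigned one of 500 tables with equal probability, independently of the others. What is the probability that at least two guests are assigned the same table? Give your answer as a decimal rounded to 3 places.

0.347

It's easier to compute the probability that all 21 are distinct.
P(all distinct) = 500/500 · 499/500 · ··· · 480/500 ≈ 0.653.
So the probability of at least one match is 1 − 0.653 = 0.347.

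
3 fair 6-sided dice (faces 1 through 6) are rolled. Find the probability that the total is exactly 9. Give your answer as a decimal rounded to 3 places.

There are 6^3 = 216 equally likely outcomes.
The number of ordered 3-tuples from {1,…,6} summing to 9 is 25.
P(sum = 9) = 25/216 ≈ 0.116.

0.116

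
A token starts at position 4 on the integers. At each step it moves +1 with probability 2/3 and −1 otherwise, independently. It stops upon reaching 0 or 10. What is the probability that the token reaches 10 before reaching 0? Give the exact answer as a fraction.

320/341

Let r = q/p = (1/3)/(2/3) = 1/2. The recurrence P(i) = p·P(i+1) + q·P(i−1) with P(0)=0, P(10)=1 gives P(i) = (1 − r^i)/(1 − r^10).
P(4) = (1 − (1/2)^4) / (1 − (1/2)^10) = 320/341.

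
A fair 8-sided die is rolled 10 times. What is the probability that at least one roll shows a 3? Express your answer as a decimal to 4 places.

0.7369

P(no roll shows a 3) = (7/8)^10 ≈ 0.2631.
P(at least one) = 1 − 0.2631 = 0.7369.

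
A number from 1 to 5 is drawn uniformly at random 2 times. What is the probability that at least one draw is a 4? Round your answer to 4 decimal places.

0.3600

P(no draw is a 4) = (4/5)^2 ≈ 0.6400.
P(at least one) = 1 − 0.6400 = 0.3600.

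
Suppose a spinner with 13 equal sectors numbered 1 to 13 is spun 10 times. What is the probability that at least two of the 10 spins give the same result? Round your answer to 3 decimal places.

P(all 10 different) = 13/13 · 12/13 · ··· · 4/13 ≈ 0.008.
P(at least two equal) = 1 − 0.008 = 0.992.

0.992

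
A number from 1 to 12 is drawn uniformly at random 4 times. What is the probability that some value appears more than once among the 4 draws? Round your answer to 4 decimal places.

0.4271

P(all 4 different) = 12/12 · 11/12 · ··· · 9/12 ≈ 0.5729.
P(at least two equal) = 1 − 0.5729 = 0.4271.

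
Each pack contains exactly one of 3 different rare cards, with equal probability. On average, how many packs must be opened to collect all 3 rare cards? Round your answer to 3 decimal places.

After i distinct types are collected, each trial gives a new one with probability (3−i)/3, so the expected wait for the next new type is 3/(3−i).
E = 3/3 + 3/2 + 3/1 = 11/2 ≈ 5.500.

5.500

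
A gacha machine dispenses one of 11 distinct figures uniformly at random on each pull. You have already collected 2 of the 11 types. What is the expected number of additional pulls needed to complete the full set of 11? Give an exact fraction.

Starting from 2 distinct types, each trial gives a new one with probability (11−i)/11 when i types are held, so the wait for the next new type is 11/(11−i).
E = 11/9 + 11/8 + 11/7 + 11/6 + 11/5 + 11/4 + 11/3 + 11/2 + 11/1 = 78419/2520.

78419/2520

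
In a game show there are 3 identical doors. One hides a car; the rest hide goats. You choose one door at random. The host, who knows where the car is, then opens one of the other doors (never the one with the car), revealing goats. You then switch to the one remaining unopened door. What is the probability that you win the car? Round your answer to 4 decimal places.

Your original door holds the car with probability 1/3, so the other 2 collectively hold it with probability 2/3.
The host can always find an empty door to open, so this doesn't change that 2/3; it is now spread over the 1 remaining unopened door.
P(win by switching) = (2/3) · (1/1) = 2/3 ≈ 0.6667.

0.6667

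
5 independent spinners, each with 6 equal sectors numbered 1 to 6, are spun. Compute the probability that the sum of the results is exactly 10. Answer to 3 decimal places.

There are 6^5 = 7776 equally likely outcomes.
The number of ordered 5-tuples from {1,…,6} summing to 10 is 126.
P(sum = 10) = 126/7776 = 7/432 ≈ 0.016.

0.016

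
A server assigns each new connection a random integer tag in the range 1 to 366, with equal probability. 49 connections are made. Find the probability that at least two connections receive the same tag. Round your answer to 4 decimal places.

0.9654

It's easier to compute the probability that all 49 are distinct.
P(all distinct) = 366/366 · 365/366 · ··· · 318/366 ≈ 0.0346.
So the probability of at least one match is 1 − 0.0346 = 0.9654.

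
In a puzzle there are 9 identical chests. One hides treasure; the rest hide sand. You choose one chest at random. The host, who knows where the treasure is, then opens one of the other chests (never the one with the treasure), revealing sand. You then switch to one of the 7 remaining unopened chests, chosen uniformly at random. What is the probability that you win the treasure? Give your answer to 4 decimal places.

0.1270

Your original chest holds the treasure with probability 1/9, so the other 8 collectively hold it with probability 8/9.
The host can always find an empty chest to open, so this doesn't change that 8/9; it is now spread over the 7 remaining unopened chests.
P(win by switching) = (8/9) · (1/7) = 8/63 ≈ 0.1270.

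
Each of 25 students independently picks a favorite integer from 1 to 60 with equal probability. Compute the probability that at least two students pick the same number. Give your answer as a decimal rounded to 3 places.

0.997

It's easier to compute the probability that all 25 are distinct.
P(all distinct) = 60/60 · 59/60 · ··· · 36/60 ≈ 0.003.
So the probability of at least one match is 1 − 0.003 = 0.997.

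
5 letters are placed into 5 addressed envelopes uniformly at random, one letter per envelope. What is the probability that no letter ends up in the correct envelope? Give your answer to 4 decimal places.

0.3667

This is the derangement probability: permutations of 5 with no fixed point.
D(5) = 5! · (1 − 1/1! + 1/2! − ··· + (−1)^5/5!) = 44.
P = 44/120 = 11/30 ≈ 0.3667.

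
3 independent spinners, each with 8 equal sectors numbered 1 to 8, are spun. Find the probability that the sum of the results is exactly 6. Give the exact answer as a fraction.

There are 8^3 = 512 equally likely outcomes.
The number of ordered 3-tuples from {1,…,8} summing to 6 is 10.
P(sum = 6) = 10/512 = 5/256.

5/256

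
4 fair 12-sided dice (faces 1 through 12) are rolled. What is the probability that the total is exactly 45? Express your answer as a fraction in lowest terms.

5/5184

There are 12^4 = 20736 equally likely outcomes.
The number of ordered 4-tuples from {1,…,12} summing to 45 is 20.
P(sum = 45) = 20/20736 = 5/5184.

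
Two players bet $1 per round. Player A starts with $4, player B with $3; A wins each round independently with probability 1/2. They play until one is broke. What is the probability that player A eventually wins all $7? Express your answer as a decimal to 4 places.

0.5714

With a fair step, P(i) = ½P(i−1) + ½P(i+1) with P(0)=0, P(7)=1 has the linear solution P(i) = i/7.
P(4) = 4/7 ≈ 0.5714.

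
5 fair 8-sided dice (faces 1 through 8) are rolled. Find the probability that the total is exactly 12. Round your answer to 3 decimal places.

0.010

There are 8^5 = 32768 equally likely outcomes.
The number of ordered 5-tuples from {1,…,8} summing to 12 is 330.
P(sum = 12) = 330/32768 = 165/16384 ≈ 0.010.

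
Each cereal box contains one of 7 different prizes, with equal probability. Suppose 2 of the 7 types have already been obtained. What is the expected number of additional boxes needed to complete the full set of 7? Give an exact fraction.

Starting from 2 distinct types, each trial gives a new one with probability (7−i)/7 when i types are held, so the wait for the next new type is 7/(7−i).
E = 7/5 + 7/4 + 7/3 + 7/2 + 7/1 = 959/60.

959/60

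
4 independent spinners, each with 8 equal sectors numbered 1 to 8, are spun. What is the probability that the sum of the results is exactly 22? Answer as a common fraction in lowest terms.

There are 8^4 = 4096 equally likely outcomes.
The number of ordered 4-tuples from {1,…,8} summing to 22 is 246.
P(sum = 22) = 246/4096 = 123/2048.

123/2048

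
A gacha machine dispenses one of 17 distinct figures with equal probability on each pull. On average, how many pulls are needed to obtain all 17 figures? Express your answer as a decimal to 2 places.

58.47

After i distinct types are collected, each trial gives a new one with probability (17−i)/17, so the expected wait for the next new type is 17/(17−i).
E = 17/17 + 17/16 + 17/15 + 17/14 + 17/13 + 17/12 + 17/11 + 17/10 + 17/9 + 17/8 + 17/7 + 17/6 + 17/5 + 17/4 + 17/3 + 17/2 + 17/1 = 42142223/720720 ≈ 58.47.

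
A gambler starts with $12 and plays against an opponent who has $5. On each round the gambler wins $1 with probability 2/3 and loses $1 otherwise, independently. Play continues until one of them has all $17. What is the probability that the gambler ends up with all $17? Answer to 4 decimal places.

Let r = q/p = (1/3)/(2/3) = 1/2. The recurrence P(i) = p·P(i+1) + q·P(i−1) with P(0)=0, P(17)=1 gives P(i) = (1 − r^i)/(1 − r^17).
P(12) = (1 − (1/2)^12) / (1 − (1/2)^17) = 131040/131071 ≈ 0.9998.

0.9998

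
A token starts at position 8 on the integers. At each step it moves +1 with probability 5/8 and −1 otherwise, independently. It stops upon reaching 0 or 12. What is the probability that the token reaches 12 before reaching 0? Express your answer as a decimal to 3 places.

Let r = q/p = (3/8)/(5/8) = 3/5. The recurrence P(i) = p·P(i+1) + q·P(i−1) with P(0)=0, P(12)=1 gives P(i) = (1 − r^i)/(1 − r^12).
P(8) = (1 − (3/5)^8) / (1 − (3/5)^12) = 441250/447811 ≈ 0.985.

0.985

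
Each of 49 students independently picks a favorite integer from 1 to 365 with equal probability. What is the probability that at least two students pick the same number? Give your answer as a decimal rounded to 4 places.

0.9658

It's easier to compute the probability that all 49 are distinct.
P(all distinct) = 365/365 · 364/365 · ··· · 317/365 ≈ 0.0342.
So the probability of at least one match is 1 − 0.0342 = 0.9658.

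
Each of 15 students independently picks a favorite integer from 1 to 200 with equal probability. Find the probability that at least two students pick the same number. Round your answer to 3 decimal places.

It's easier to compute the probability that all 15 are distinct.
P(all distinct) = 200/200 · 199/200 · ··· · 186/200 ≈ 0.584.
So the probability of at least one match is 1 − 0.584 = 0.416.

0.416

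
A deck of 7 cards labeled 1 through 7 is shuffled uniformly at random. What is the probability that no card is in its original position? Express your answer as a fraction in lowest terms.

103/280

This is the derangement probability: permutations of 7 with no fixed point.
D(7) = 7! · (1 − 1/1! + 1/2! − ··· + (−1)^7/7!) = 1854.
P = 1854/5040 = 103/280.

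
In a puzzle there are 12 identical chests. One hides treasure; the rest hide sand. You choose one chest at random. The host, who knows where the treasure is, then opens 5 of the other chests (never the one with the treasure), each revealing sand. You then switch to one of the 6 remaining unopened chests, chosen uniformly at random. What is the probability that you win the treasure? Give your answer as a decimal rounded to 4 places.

0.1528

Your original chest holds the treasure with probability 1/12, so the other 11 collectively hold it with probability 11/12.
The host can always find 5 empty chests to open, so the reveals don't change that 11/12; it is now spread over the 6 remaining unopened chests.
P(win by switching) = (11/12) · (1/6) = 11/72 ≈ 0.1528.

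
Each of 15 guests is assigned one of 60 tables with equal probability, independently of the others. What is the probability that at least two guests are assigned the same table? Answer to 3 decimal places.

It's easier to compute the probability that all 15 are distinct.
P(all distinct) = 60/60 · 59/60 · ··· · 46/60 ≈ 0.148.
So the probability of at least one match is 1 − 0.148 = 0.852.

0.852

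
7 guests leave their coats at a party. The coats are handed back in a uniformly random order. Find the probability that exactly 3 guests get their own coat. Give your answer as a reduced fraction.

1/16

Choose which 3 of the 7 are fixed: C(7,3) = 35 ways.
The remaining 4 must have no fixed point: D(4) = 9.
P = 35·9/5040 = 1/16.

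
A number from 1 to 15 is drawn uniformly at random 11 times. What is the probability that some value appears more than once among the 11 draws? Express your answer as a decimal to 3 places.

0.994

P(all 11 different) = 15/15 · 14/15 · ··· · 5/15 ≈ 0.006.
P(at least two equal) = 1 − 0.006 = 0.994.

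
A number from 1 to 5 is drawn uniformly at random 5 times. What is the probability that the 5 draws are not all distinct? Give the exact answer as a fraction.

P(all 5 different) = 5/5 · 4/5 · ··· · 1/5 = 24/625.
P(at least two equal) = 1 − 24/625 = 601/625.

601/625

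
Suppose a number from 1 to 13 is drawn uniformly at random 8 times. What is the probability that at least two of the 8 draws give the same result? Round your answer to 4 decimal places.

0.9364

P(all 8 different) = 13/13 · 12/13 · ··· · 6/13 ≈ 0.0636.
P(at least two equal) = 1 − 0.0636 = 0.9364.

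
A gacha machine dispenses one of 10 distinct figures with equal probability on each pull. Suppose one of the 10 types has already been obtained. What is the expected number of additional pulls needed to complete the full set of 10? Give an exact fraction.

7129/252

Starting from 1 distinct type, each trial gives a new one with probability (10−i)/10 when i types are held, so the wait for the next new type is 10/(10−i).
E = 10/9 + 10/8 + 10/7 + 10/6 + 10/5 + 10/4 + 10/3 + 10/2 + 10/1 = 7129/252.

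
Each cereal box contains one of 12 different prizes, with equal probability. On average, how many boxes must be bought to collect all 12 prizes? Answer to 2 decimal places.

37.24

After i distinct types are collected, each trial gives a new one with probability (12−i)/12, so the expected wait for the next new type is 12/(12−i).
E = 12/12 + 12/11 + 12/10 + 12/9 + 12/8 + 12/7 + 12/6 + 12/5 + 12/4 + 12/3 + 12/2 + 12/1 = 86021/2310 ≈ 37.24.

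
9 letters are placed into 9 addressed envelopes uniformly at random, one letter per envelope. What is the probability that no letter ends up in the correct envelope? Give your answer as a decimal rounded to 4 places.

This is the derangement probability: permutations of 9 with no fixed point.
D(9) = 9! · (1 − 1/1! + 1/2! − ··· + (−1)^9/9!) = 133496.
P = 133496/362880 = 16687/45360 ≈ 0.3679.

0.3679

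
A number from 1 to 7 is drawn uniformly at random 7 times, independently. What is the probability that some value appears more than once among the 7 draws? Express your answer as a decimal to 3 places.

0.994

P(all 7 different) = 7/7 · 6/7 · ··· · 1/7 ≈ 0.006.
P(at least two equal) = 1 − 0.006 = 0.994.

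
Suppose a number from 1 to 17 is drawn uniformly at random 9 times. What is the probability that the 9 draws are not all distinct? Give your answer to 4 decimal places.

P(all 9 different) = 17/17 · 16/17 · ··· · 9/17 ≈ 0.0744.
P(at least two equal) = 1 − 0.0744 = 0.9256.

0.9256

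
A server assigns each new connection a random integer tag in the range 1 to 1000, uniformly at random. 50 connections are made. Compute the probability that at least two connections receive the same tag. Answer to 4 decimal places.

0.7123

It's easier to compute the probability that all 50 are distinct.
P(all distinct) = 1000/1000 · 999/1000 · ··· · 951/1000 ≈ 0.2877.
So the probability of at least one match is 1 − 0.2877 = 0.7123.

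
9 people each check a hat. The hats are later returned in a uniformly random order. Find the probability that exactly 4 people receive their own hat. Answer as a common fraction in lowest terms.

11/720

Choose which 4 of the 9 are fixed: C(9,4) = 126 ways.
The remaining 5 must have no fixed point: D(5) = 44.
P = 126·44/362880 = 11/720.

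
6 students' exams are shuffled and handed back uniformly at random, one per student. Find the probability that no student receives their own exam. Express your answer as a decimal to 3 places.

This is the derangement probability: permutations of 6 with no fixed point.
D(6) = 6! · (1 − 1/1! + 1/2! − ··· + (−1)^6/6!) = 265.
P = 265/720 = 53/144 ≈ 0.368.

0.368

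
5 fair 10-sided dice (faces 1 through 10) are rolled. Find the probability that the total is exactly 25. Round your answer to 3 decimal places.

There are 10^5 = 100000 equally likely outcomes.
The number of ordered 5-tuples from {1,…,10} summing to 25 is 5631.
P(sum = 25) = 5631/100000 ≈ 0.056.

0.056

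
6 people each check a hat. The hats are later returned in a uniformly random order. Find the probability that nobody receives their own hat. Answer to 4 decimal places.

0.3681

This is the derangement probability: permutations of 6 with no fixed point.
D(6) = 6! · (1 − 1/1! + 1/2! − ··· + (−1)^6/6!) = 265.
P = 265/720 = 53/144 ≈ 0.3681.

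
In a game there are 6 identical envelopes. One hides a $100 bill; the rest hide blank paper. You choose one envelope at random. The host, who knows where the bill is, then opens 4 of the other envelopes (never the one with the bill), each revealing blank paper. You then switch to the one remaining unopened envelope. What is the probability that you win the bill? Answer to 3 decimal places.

0.833

Your original envelope holds the bill with probability 1/6, so the other 5 collectively hold it with probability 5/6.
The host can always find 4 empty envelopes to open, so the reveals don't change that 5/6; it is now spread over the 1 remaining unopened envelope.
P(win by switching) = (5/6) · (1/1) = 5/6 ≈ 0.833.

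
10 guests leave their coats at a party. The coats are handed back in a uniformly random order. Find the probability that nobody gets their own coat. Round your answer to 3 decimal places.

0.368

This is the derangement probability: permutations of 10 with no fixed point.
D(10) = 10! · (1 − 1/1! + 1/2! − ··· + (−1)^10/10!) = 1334961.
P = 1334961/3628800 = 16481/44800 ≈ 0.368.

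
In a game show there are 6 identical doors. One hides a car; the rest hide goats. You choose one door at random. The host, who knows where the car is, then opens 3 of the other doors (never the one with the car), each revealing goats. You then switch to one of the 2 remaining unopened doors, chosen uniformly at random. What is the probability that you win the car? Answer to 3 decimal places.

Your original door holds the car with probability 1/6, so the other 5 collectively hold it with probability 5/6.
The host can always find 3 empty doors to open, so the reveals don't change that 5/6; it is now spread over the 2 remaining unopened doors.
P(win by switching) = (5/6) · (1/2) = 5/12 ≈ 0.417.

0.417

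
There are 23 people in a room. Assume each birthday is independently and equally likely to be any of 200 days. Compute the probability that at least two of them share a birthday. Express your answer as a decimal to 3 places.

It's easier to compute the probability that all 23 are distinct.
P(all distinct) = 200/200 · 199/200 · ··· · 178/200 ≈ 0.268.
So the probability of at least one match is 1 − 0.268 = 0.732.

0.732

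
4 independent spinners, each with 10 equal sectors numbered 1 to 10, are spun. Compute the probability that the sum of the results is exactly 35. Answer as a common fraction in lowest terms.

There are 10^4 = 10000 equally likely outcomes.
The number of ordered 4-tuples from {1,…,10} summing to 35 is 56.
P(sum = 35) = 56/10000 = 7/1250.

7/1250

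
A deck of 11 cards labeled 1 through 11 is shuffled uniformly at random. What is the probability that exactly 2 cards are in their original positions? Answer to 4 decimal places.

Choose which 2 of the 11 are fixed: C(11,2) = 55 ways.
The remaining 9 must have no fixed point: D(9) = 133496.
P = 55·133496/39916800 = 16687/90720 ≈ 0.1839.

0.1839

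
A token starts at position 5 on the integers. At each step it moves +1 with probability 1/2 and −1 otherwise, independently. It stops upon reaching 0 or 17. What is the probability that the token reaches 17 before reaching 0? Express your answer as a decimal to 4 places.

With a fair step, P(i) = ½P(i−1) + ½P(i+1) with P(0)=0, P(17)=1 has the linear solution P(i) = i/17.
P(5) = 5/17 ≈ 0.2941.

0.2941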